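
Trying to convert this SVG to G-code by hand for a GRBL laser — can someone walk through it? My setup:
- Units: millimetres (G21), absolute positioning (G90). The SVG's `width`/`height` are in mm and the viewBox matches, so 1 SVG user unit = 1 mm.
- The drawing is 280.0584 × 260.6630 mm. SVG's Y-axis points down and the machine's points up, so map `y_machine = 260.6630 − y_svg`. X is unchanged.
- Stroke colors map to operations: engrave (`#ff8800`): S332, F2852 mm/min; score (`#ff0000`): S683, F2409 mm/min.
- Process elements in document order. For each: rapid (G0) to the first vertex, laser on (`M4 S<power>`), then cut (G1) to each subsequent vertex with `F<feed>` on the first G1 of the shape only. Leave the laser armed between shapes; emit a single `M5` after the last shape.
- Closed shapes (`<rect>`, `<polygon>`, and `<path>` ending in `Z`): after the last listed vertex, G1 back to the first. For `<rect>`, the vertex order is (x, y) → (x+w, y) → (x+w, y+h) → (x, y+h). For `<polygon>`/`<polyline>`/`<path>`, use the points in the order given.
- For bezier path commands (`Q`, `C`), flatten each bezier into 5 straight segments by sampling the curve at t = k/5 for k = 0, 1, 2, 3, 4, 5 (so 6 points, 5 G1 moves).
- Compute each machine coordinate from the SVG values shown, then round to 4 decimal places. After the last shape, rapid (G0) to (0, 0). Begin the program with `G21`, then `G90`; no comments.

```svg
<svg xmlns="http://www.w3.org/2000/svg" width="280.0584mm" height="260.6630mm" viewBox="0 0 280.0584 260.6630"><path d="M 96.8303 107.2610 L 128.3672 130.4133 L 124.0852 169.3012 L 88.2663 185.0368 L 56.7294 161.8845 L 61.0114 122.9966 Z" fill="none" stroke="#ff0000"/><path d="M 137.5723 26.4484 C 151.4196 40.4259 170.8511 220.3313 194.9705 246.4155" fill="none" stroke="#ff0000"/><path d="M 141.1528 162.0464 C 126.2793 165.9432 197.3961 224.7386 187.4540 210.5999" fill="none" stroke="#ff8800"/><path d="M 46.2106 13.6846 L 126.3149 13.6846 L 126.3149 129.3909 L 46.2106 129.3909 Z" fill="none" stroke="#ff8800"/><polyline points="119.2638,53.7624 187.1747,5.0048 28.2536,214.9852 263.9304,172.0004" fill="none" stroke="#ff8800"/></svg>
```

viewBox `0 0 280.0584 260.6630` with mm width/height → 1 unit = 1 mm. Flip: y_m = 260.6630 − y_svg.

**Shape 1** — `<path>` regular polygon, stroke `#ff0000` → score (S683, F2409). Machine vertices: (96.8303,153.4020) → (128.3672,130.2497) → (124.0852,91.3618) → (88.2663,75.6262) → (56.7294,98.7785) → (61.0114,137.6664) → (96.8303,153.4020). Closed: final G1 returns to the first vertex.

**Shape 2** — `<path>` cubic bezier, stroke `#ff0000` → score (S683, F2409). Control points (SVG): P0=(137.5723,26.4484), P1=(151.4196,40.4259), P2=(170.8511,220.3313), P3=(194.9705,246.4155); sampled at t=k/5. Machine vertices: (137.5723,234.2146) → (146.5436,208.4747) → (156.8121,158.2602) → (168.3348,98.9188) → (181.0686,45.7986) → (194.9705,14.2475). Open path.

**Shape 3** — `<path>` cubic bezier, stroke `#ff8800` → engrave (S332, F2852). Control points (SVG): P0=(141.1528,162.0464), P1=(126.2793,165.9432), P2=(197.3961,224.7386), P3=(187.4540,210.5999); sampled at t=k/5. Machine vertices: (141.1528,98.6166) → (141.2111,90.7133) → (153.8888,75.7704) → (171.1674,59.9237) → (185.0286,49.3093) → (187.4540,50.0631). Open path.

**Shape 4** — `<path>` rectangle, stroke `#ff8800` → engrave (S332, F2852). Machine vertices: (46.2106,246.9784) → (126.3149,246.9784) → (126.3149,131.2721) → (46.2106,131.2721) → (46.2106,246.9784). Closed: final G1 returns to the first vertex.

**Shape 5** — `<polyline>` open polyline, stroke `#ff8800` → engrave (S332, F2852). Machine vertices: (119.2638,206.9006) → (187.1747,255.6582) → (28.2536,45.6778) → (263.9304,88.6626). Open path.

G21
G90
G0 X96.8303 Y153.4020
M4 S683
G1 X128.3672 Y130.2497 F2409
G1 X124.0852 Y91.3618
G1 X88.2663 Y75.6262
G1 X56.7294 Y98.7785
G1 X61.0114 Y137.6664
G1 X96.8303 Y153.4020
G0 X137.5723 Y234.2146
M4 S683
G1 X146.5436 Y208.4747 F2409
G1 X156.8121 Y158.2602
G1 X168.3348 Y98.9188
G1 X181.0686 Y45.7986
G1 X194.9705 Y14.2475
G0 X141.1528 Y98.6166
M4 S332
G1 X141.2111 Y90.7133 F2852
G1 X153.8888 Y75.7704
G1 X171.1674 Y59.9237
G1 X185.0286 Y49.3093
G1 X187.4540 Y50.0631
G0 X46.2106 Y246.9784
M4 S332
G1 X126.3149 Y246.9784 F2852
G1 X126.3149 Y131.2721
G1 X46.2106 Y131.2721
G1 X46.2106 Y246.9784
G0 X119.2638 Y206.9006
M4 S332
G1 X187.1747 Y255.6582 F2852
G1 X28.2536 Y45.6778
G1 X263.9304 Y88.6626
M5
G0 X0.0000 Y0.0000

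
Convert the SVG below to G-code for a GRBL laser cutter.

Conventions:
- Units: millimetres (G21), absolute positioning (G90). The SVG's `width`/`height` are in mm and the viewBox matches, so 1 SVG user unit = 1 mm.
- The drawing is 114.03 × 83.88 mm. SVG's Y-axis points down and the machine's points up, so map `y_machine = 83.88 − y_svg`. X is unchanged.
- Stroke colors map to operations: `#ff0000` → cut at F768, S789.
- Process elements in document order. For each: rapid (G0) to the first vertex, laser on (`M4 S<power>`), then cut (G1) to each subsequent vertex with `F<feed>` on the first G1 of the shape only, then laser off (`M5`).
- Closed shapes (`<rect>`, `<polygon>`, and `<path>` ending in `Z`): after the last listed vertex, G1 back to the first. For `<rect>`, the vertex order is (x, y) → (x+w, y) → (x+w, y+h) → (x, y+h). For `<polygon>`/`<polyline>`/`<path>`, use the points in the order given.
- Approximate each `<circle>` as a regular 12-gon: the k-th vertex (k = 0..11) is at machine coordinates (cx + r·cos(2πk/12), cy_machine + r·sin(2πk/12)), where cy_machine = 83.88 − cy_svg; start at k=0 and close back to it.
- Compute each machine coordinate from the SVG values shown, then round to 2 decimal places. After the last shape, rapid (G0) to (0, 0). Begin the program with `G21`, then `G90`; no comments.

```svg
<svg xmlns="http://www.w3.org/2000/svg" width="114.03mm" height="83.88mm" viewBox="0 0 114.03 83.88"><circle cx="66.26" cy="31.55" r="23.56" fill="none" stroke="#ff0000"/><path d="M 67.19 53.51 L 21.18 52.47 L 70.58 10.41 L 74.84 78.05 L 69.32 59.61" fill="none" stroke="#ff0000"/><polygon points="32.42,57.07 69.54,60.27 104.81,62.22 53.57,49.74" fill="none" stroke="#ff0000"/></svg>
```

G21
G90
G0 X89.82 Y52.33
M4 S789
G1 X86.66 Y64.11 F768
G1 X78.04 Y72.73
G1 X66.26 Y75.89
G1 X54.48 Y72.73
G1 X45.86 Y64.11
G1 X42.70 Y52.33
G1 X45.86 Y40.55
G1 X54.48 Y31.93
G1 X66.26 Y28.77
G1 X78.04 Y31.93
G1 X86.66 Y40.55
G1 X89.82 Y52.33
M5
G0 X67.19 Y30.37
M4 S789
G1 X21.18 Y31.41 F768
G1 X70.58 Y73.47
G1 X74.84 Y5.83
G1 X69.32 Y24.27
M5
G0 X32.42 Y26.81
M4 S789
G1 X69.54 Y23.61 F768
G1 X104.81 Y21.66
G1 X53.57 Y34.14
G1 X32.42 Y26.81
M5
G0 X0.00 Y0.00

1 u = 1 mm; y_m = 83.88 − y.

[1] `<circle>` circle, #ff0000→cut S789 F768: (89.82,52.33) → (86.66,64.11) → (78.04,72.73) → (66.26,75.89) → (54.48,72.73) → (45.86,64.11) → (42.70,52.33) → (45.86,40.55) → (54.48,31.93) → (66.26,28.77) → (78.04,31.93) → (86.66,40.55) → (89.82,52.33) (closed)

[2] `<path>` open polyline, #ff0000→cut S789 F768: (67.19,30.37) → (21.18,31.41) → (70.58,73.47) → (74.84,5.83) → (69.32,24.27)

[3] `<polygon>` closed polygon, #ff0000→cut S789 F768: (32.42,26.81) → (69.54,23.61) → (104.81,21.66) → (53.57,34.14) → (32.42,26.81) (closed)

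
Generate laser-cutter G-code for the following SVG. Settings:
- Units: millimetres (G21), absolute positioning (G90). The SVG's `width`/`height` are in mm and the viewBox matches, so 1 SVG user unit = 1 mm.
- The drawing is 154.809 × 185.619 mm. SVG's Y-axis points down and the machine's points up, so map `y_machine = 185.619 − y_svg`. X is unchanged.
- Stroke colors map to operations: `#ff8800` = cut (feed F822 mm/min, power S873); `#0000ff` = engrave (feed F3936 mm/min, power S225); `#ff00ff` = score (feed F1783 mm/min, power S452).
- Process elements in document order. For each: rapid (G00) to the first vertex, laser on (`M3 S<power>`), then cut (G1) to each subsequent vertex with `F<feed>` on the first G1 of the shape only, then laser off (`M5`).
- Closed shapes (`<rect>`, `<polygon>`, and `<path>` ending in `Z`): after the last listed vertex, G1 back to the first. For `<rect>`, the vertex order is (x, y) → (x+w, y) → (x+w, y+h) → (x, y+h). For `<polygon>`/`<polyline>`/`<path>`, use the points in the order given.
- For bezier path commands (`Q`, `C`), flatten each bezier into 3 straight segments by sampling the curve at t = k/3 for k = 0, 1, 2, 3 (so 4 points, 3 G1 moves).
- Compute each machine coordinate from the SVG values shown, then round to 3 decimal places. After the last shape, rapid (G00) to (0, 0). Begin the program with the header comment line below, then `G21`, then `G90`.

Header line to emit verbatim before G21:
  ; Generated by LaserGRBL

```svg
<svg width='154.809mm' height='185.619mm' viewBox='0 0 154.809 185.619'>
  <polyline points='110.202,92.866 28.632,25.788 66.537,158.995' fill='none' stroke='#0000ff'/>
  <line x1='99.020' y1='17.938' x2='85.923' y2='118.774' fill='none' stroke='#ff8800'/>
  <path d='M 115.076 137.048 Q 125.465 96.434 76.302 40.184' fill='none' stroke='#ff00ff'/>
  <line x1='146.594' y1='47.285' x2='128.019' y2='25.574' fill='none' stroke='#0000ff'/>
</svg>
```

1 u = 1 mm; y_m = 185.619 − y.

[1] `<polyline>` open polyline, #0000ff→engrave S225 F3936: (110.202,92.753) → (28.632,159.831) → (66.537,26.624)

[2] `<line>` line segment, #ff8800→cut S873 F822: (99.020,167.681) → (85.923,66.845)

[3] `<path>` quadratic bezier, #ff00ff→score S452 F1783: (115.076,48.571) → (115.385,77.384) → (102.460,109.672) → (76.302,145.435)

[4] `<line>` line segment, #0000ff→engrave S225 F3936: (146.594,138.334) → (128.019,160.045)

; Generated by LaserGRBL
G21
G90
G00 X110.202 Y92.753
M3 S225
G1 X28.632 Y159.831 F3936
G1 X66.537 Y26.624
M5
G00 X99.020 Y167.681
M3 S873
G1 X85.923 Y66.845 F822
M5
G00 X115.076 Y48.571
M3 S452
G1 X115.385 Y77.384 F1783
G1 X102.460 Y109.672
G1 X76.302 Y145.435
M5
G00 X146.594 Y138.334
M3 S225
G1 X128.019 Y160.045 F3936
M5
G00 X0.000 Y0.000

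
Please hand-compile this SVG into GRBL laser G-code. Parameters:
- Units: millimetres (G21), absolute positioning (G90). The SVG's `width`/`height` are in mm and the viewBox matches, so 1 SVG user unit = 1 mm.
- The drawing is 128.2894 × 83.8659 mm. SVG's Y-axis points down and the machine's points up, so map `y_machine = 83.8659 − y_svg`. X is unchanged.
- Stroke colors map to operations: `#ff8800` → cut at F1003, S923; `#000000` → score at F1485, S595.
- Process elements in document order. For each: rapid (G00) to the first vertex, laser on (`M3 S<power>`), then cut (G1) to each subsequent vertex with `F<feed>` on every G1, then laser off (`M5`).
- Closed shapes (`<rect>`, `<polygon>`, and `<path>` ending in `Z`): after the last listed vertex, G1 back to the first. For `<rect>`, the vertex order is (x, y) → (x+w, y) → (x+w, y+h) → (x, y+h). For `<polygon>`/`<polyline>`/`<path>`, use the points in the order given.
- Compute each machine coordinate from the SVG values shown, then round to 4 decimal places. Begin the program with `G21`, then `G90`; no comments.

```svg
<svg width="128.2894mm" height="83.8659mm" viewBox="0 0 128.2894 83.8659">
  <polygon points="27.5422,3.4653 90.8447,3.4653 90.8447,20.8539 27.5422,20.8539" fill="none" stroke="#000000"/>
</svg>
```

1 u = 1 mm; y_m = 83.8659 − y.

[1] `<polygon>` rectangle, #000000→score S595 F1485: (27.5422,80.4006) → (90.8447,80.4006) → (90.8447,63.0120) → (27.5422,63.0120) → (27.5422,80.4006) (closed)

G21
G90
G00 X27.5422 Y80.4006
M3 S595
G1 X90.8447 Y80.4006 F1485
G1 X90.8447 Y63.0120 F1485
G1 X27.5422 Y63.0120 F1485
G1 X27.5422 Y80.4006 F1485
M5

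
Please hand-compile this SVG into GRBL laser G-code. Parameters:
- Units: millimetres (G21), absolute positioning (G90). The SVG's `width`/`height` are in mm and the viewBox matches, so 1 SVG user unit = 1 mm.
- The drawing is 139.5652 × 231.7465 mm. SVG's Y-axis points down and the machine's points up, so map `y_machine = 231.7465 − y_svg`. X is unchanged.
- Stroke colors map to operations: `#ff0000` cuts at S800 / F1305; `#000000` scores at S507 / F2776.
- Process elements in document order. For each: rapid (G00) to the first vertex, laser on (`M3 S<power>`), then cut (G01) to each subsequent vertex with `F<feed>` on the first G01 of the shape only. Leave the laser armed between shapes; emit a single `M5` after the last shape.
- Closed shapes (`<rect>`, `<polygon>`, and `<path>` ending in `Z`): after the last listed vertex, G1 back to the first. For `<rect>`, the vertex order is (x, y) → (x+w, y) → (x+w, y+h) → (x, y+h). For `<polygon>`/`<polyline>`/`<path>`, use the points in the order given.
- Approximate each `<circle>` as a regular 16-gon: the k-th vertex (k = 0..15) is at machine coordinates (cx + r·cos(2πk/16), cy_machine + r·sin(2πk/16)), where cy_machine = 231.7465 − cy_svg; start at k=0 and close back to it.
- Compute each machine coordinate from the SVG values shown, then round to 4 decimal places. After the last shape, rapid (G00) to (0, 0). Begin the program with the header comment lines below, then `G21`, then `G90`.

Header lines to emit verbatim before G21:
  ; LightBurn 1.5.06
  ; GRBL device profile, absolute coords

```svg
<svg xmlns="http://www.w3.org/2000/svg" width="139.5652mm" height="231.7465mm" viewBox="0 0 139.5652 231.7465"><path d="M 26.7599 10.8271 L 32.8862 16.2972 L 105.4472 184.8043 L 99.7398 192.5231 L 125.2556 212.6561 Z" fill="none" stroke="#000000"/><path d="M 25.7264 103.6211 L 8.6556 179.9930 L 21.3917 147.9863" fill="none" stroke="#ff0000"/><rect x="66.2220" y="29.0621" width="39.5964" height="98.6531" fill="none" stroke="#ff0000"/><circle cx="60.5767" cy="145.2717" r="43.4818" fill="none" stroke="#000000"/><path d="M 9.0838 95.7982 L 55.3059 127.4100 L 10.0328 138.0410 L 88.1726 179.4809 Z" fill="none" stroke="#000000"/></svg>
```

viewBox `0 0 139.5652 231.7465` with mm width/height → 1 unit = 1 mm. Flip: y_m = 231.7465 − y_svg.

**Shape 1** — `<path>` closed polygon, stroke `#000000` → score (S507, F2776). Machine vertices: (26.7599,220.9194) → (32.8862,215.4493) → (105.4472,46.9422) → (99.7398,39.2234) → (125.2556,19.0904) → (26.7599,220.9194). Closed: final G1 returns to the first vertex.

**Shape 2** — `<path>` open polyline, stroke `#ff0000` → cut (S800, F1305). Machine vertices: (25.7264,128.1254) → (8.6556,51.7535) → (21.3917,83.7602). Open path.

**Shape 3** — `<rect>` rectangle, stroke `#ff0000` → cut (S800, F1305). Machine vertices: (66.2220,202.6844) → (105.8184,202.6844) → (105.8184,104.0313) → (66.2220,104.0313) → (66.2220,202.6844). Closed: final G1 returns to the first vertex.

**Shape 4** — `<circle>` circle, stroke `#000000` → score (S507, F2776). Machine vertices: (104.0585,86.4748) → (100.7486,103.1146) → (91.3230,117.2211) → (77.2165,126.6467) → (60.5767,129.9566) → (43.9369,126.6467) → (29.8304,117.2211) → (20.4048,103.1146) → (17.0949,86.4748) → (20.4048,69.8350) → (29.8304,55.7285) → (43.9369,46.3029) → (60.5767,42.9930) → (77.2165,46.3029) → (91.3230,55.7285) → (100.7486,69.8350) → (104.0585,86.4748). Closed: final G1 returns to the first vertex.

**Shape 5** — `<path>` closed polygon, stroke `#000000` → score (S507, F2776). Machine vertices: (9.0838,135.9483) → (55.3059,104.3365) → (10.0328,93.7055) → (88.1726,52.2656) → (9.0838,135.9483). Closed: final G1 returns to the first vertex.

; LightBurn 1.5.06
; GRBL device profile, absolute coords
G21
G90
G00 X26.7599 Y220.9194
M3 S507
G01 X32.8862 Y215.4493 F2776
G01 X105.4472 Y46.9422
G01 X99.7398 Y39.2234
G01 X125.2556 Y19.0904
G01 X26.7599 Y220.9194
G00 X25.7264 Y128.1254
M3 S800
G01 X8.6556 Y51.7535 F1305
G01 X21.3917 Y83.7602
G00 X66.2220 Y202.6844
M3 S800
G01 X105.8184 Y202.6844 F1305
G01 X105.8184 Y104.0313
G01 X66.2220 Y104.0313
G01 X66.2220 Y202.6844
G00 X104.0585 Y86.4748
M3 S507
G01 X100.7486 Y103.1146 F2776
G01 X91.3230 Y117.2211
G01 X77.2165 Y126.6467
G01 X60.5767 Y129.9566
G01 X43.9369 Y126.6467
G01 X29.8304 Y117.2211
G01 X20.4048 Y103.1146
G01 X17.0949 Y86.4748
G01 X20.4048 Y69.8350
G01 X29.8304 Y55.7285
G01 X43.9369 Y46.3029
G01 X60.5767 Y42.9930
G01 X77.2165 Y46.3029
G01 X91.3230 Y55.7285
G01 X100.7486 Y69.8350
G01 X104.0585 Y86.4748
G00 X9.0838 Y135.9483
M3 S507
G01 X55.3059 Y104.3365 F2776
G01 X10.0328 Y93.7055
G01 X88.1726 Y52.2656
G01 X9.0838 Y135.9483
M5
G00 X0.0000 Y0.0000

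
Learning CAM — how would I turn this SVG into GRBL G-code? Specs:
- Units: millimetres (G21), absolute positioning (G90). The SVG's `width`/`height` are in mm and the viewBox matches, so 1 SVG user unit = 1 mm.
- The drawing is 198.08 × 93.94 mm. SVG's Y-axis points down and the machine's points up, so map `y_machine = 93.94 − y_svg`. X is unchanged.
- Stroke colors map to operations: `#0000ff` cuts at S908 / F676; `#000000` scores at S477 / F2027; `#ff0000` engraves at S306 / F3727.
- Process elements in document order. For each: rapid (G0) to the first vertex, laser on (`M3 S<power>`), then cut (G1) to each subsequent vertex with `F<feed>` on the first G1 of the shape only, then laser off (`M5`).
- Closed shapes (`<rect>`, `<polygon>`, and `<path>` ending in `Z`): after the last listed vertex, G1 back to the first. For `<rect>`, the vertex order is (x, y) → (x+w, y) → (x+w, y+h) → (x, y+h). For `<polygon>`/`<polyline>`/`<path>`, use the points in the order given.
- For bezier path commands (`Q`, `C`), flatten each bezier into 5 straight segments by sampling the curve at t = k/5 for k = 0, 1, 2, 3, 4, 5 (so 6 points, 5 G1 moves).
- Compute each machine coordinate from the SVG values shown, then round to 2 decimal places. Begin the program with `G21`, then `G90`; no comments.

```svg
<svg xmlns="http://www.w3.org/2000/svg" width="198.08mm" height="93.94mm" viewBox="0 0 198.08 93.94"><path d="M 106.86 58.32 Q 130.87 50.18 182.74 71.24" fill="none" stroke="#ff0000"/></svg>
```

Since the viewBox matches the mm dimensions, user units are millimetres directly. The only transform is the Y-flip y_m = 93.94 − y_svg.

Shape 1 is a quadratic bezier drawn with `<path>`. Its stroke #ff0000 means engrave at S306, F3727. After flipping Y the toolpath is (106.86,35.62) → (117.58,37.71) → (130.53,37.46) → (145.70,34.88) → (163.11,29.96) → (182.74,22.70).

G21
G90
G0 X106.86 Y35.62
M3 S306
G1 X117.58 Y37.71 F3727
G1 X130.53 Y37.46
G1 X145.70 Y34.88
G1 X163.11 Y29.96
G1 X182.74 Y22.70
M5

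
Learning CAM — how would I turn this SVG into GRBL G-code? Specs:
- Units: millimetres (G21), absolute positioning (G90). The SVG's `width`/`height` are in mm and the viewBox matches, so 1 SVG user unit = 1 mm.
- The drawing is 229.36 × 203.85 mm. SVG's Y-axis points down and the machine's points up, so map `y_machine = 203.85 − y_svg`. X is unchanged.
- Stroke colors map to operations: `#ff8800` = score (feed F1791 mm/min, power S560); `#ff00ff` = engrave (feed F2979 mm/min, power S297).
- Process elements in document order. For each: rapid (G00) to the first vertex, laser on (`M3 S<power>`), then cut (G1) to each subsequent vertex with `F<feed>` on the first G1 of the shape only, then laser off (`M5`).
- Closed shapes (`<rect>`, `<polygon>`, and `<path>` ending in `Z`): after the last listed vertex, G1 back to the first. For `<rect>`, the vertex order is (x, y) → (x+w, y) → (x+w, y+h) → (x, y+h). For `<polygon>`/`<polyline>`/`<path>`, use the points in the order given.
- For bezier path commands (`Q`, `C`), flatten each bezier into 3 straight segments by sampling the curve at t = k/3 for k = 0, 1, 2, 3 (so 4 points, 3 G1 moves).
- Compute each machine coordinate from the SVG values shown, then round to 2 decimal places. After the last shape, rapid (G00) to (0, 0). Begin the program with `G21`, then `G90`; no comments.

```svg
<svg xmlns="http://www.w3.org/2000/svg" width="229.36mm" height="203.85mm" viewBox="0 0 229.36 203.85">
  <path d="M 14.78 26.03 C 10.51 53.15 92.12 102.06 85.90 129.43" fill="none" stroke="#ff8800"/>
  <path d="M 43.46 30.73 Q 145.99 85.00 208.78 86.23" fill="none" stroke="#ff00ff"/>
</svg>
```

1 u = 1 mm; y_m = 203.85 − y.

[1] `<path>` cubic bezier, #ff8800→score S560 F1791: (14.78,177.82) → (32.70,145.04) → (69.28,107.37) → (85.90,74.42)

[2] `<path>` quadratic bezier, #ff00ff→engrave S297 F2979: (43.46,173.12) → (107.40,142.83) → (162.50,124.33) → (208.78,117.62)

G21
G90
G00 X14.78 Y177.82
M3 S560
G1 X32.70 Y145.04 F1791
G1 X69.28 Y107.37
G1 X85.90 Y74.42
M5
G00 X43.46 Y173.12
M3 S297
G1 X107.40 Y142.83 F2979
G1 X162.50 Y124.33
G1 X208.78 Y117.62
M5
G00 X0.00 Y0.00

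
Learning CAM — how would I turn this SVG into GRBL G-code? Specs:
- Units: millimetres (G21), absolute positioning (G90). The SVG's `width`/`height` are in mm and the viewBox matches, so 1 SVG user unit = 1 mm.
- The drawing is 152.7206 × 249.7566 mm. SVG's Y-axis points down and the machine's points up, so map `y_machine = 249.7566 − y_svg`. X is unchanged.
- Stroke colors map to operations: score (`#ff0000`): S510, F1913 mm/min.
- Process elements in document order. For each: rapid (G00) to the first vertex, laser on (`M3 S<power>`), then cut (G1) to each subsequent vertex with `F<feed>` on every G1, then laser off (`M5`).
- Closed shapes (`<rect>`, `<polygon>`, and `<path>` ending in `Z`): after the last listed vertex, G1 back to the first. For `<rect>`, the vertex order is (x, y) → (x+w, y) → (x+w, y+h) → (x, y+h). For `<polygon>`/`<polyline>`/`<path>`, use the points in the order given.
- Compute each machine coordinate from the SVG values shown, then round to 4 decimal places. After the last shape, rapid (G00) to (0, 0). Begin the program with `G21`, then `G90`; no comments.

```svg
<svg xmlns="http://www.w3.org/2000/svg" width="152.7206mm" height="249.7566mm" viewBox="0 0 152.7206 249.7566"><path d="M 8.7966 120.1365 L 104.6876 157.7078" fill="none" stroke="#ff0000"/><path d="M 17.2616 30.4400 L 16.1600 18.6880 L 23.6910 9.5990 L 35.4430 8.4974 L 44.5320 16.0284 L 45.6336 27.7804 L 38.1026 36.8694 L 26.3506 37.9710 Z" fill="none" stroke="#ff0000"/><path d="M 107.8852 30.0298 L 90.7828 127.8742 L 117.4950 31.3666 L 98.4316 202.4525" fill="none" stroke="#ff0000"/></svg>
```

1 u = 1 mm; y_m = 249.7566 − y.

[1] `<path>` line segment, #ff0000→score S510 F1913: (8.7966,129.6201) → (104.6876,92.0488)

[2] `<path>` regular polygon, #ff0000→score S510 F1913: (17.2616,219.3166) → (16.1600,231.0686) → (23.6910,240.1576) → (35.4430,241.2592) → (44.5320,233.7282) → (45.6336,221.9762) → (38.1026,212.8872) → (26.3506,211.7856) → (17.2616,219.3166) (closed)

[3] `<path>` open polyline, #ff0000→score S510 F1913: (107.8852,219.7268) → (90.7828,121.8824) → (117.4950,218.3900) → (98.4316,47.3041)

G21
G90
G00 X8.7966 Y129.6201
M3 S510
G1 X104.6876 Y92.0488 F1913
M5
G00 X17.2616 Y219.3166
M3 S510
G1 X16.1600 Y231.0686 F1913
G1 X23.6910 Y240.1576 F1913
G1 X35.4430 Y241.2592 F1913
G1 X44.5320 Y233.7282 F1913
G1 X45.6336 Y221.9762 F1913
G1 X38.1026 Y212.8872 F1913
G1 X26.3506 Y211.7856 F1913
G1 X17.2616 Y219.3166 F1913
M5
G00 X107.8852 Y219.7268
M3 S510
G1 X90.7828 Y121.8824 F1913
G1 X117.4950 Y218.3900 F1913
G1 X98.4316 Y47.3041 F1913
M5
G00 X0.0000 Y0.0000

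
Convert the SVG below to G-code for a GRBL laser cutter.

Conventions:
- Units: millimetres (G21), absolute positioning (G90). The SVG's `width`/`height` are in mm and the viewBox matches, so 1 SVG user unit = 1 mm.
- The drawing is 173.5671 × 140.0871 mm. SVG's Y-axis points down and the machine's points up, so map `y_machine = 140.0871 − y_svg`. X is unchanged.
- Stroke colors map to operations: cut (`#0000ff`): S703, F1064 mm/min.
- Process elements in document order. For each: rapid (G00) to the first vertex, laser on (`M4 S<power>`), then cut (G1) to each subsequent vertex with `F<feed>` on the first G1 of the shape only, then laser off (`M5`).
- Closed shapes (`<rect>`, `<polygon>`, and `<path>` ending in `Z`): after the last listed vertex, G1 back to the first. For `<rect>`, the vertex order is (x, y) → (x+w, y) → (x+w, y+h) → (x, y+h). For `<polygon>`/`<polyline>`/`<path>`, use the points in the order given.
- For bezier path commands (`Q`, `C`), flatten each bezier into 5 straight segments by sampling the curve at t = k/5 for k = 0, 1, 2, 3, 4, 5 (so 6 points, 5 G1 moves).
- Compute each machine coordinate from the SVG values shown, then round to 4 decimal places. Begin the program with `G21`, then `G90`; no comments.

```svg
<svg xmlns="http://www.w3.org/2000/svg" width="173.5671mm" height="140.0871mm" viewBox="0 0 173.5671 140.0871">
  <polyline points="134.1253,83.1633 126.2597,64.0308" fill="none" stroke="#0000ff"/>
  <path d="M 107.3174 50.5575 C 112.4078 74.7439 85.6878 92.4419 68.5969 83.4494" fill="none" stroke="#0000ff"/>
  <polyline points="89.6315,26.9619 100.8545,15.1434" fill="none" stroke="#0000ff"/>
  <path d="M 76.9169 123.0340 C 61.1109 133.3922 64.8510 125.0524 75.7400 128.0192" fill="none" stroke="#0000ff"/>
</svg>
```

1 u = 1 mm; y_m = 140.0871 − y.

[1] `<polyline>` line segment, #0000ff→cut S703 F1064: (134.1253,56.9238) → (126.2597,76.0563)

[2] `<path>` cubic bezier, #0000ff→cut S703 F1064: (107.3174,89.5296) → (106.8859,75.9580) → (100.8090,64.9133) → (91.0758,57.3652) → (79.6754,54.2834) → (68.5969,56.6377)

[3] `<polyline>` line segment, #0000ff→cut S703 F1064: (89.6315,113.1252) → (100.8545,124.9437)

[4] `<path>` cubic bezier, #0000ff→cut S703 F1064: (76.9169,17.0531) → (69.6797,12.8419) → (66.5384,11.6780) → (66.8981,12.1212) → (70.1636,12.7312) → (75.7400,12.0679)

G21
G90
G00 X134.1253 Y56.9238
M4 S703
G1 X126.2597 Y76.0563 F1064
M5
G00 X107.3174 Y89.5296
M4 S703
G1 X106.8859 Y75.9580 F1064
G1 X100.8090 Y64.9133
G1 X91.0758 Y57.3652
G1 X79.6754 Y54.2834
G1 X68.5969 Y56.6377
M5
G00 X89.6315 Y113.1252
M4 S703
G1 X100.8545 Y124.9437 F1064
M5
G00 X76.9169 Y17.0531
M4 S703
G1 X69.6797 Y12.8419 F1064
G1 X66.5384 Y11.6780
G1 X66.8981 Y12.1212
G1 X70.1636 Y12.7312
G1 X75.7400 Y12.0679
M5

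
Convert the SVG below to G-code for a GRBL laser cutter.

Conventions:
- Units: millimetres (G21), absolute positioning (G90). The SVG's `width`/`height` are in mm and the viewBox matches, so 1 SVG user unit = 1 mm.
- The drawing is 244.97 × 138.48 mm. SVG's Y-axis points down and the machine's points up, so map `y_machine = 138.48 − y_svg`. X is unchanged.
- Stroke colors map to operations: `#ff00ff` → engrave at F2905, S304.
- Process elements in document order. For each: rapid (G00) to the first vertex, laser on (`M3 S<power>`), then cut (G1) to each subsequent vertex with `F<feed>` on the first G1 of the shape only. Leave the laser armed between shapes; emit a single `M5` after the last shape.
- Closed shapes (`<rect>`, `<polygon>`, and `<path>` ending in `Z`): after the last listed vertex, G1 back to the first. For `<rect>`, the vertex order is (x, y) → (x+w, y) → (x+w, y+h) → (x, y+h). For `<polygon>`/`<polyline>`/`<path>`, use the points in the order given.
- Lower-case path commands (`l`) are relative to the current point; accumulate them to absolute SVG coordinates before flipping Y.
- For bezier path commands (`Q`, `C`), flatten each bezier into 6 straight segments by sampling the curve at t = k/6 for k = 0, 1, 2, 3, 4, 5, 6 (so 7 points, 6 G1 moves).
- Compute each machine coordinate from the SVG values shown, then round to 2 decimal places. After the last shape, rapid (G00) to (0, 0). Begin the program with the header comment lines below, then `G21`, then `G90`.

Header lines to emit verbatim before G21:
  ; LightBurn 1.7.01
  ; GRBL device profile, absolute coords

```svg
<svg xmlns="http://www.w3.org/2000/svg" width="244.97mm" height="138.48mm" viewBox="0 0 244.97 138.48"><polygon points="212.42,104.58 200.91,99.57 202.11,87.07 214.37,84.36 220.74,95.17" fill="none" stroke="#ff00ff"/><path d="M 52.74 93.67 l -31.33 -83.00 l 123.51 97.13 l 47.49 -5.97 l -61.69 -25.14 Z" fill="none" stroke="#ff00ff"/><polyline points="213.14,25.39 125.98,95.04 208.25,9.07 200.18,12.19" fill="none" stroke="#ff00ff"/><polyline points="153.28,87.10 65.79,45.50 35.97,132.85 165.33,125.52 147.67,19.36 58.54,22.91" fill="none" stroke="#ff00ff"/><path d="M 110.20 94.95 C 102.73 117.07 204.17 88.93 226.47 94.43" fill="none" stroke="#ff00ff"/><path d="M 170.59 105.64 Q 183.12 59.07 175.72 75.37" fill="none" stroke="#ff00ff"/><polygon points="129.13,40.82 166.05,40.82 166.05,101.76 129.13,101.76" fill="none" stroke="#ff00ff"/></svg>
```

1 u = 1 mm; y_m = 138.48 − y.

[1] `<polygon>` regular polygon, #ff00ff→engrave S304 F2905: (212.42,33.90) → (200.91,38.91) → (202.11,51.41) → (214.37,54.12) → (220.74,43.31) → (212.42,33.90) (closed)

[2] `<path>` closed polygon, #ff00ff→engrave S304 F2905: (52.74,44.81) → (21.41,127.81) → (144.92,30.68) → (192.41,36.65) → (130.72,61.79) → (52.74,44.81) (closed)

[3] `<polyline>` open polyline, #ff00ff→engrave S304 F2905: (213.14,113.09) → (125.98,43.44) → (208.25,129.41) → (200.18,126.29)

[4] `<polyline>` open polyline, #ff00ff→engrave S304 F2905: (153.28,51.38) → (65.79,92.98) → (35.97,5.63) → (165.33,12.96) → (147.67,119.12) → (58.54,115.57)

[5] `<path>` cubic bezier, #ff00ff→engrave S304 F2905: (110.20,43.53) → (114.67,36.27) → (132.07,35.06) → (157.17,37.56) → (184.75,41.44) → (209.60,44.39) → (226.47,44.05)

[6] `<path>` quadratic bezier, #ff00ff→engrave S304 F2905: (170.59,32.84) → (174.21,46.62) → (176.73,56.90) → (178.14,63.69) → (178.44,66.99) → (177.63,66.80) → (175.72,63.11)

[7] `<polygon>` rectangle, #ff00ff→engrave S304 F2905: (129.13,97.66) → (166.05,97.66) → (166.05,36.72) → (129.13,36.72) → (129.13,97.66) (closed)

; LightBurn 1.7.01
; GRBL device profile, absolute coords
G21
G90
G00 X212.42 Y33.90
M3 S304
G1 X200.91 Y38.91 F2905
G1 X202.11 Y51.41
G1 X214.37 Y54.12
G1 X220.74 Y43.31
G1 X212.42 Y33.90
G00 X52.74 Y44.81
M3 S304
G1 X21.41 Y127.81 F2905
G1 X144.92 Y30.68
G1 X192.41 Y36.65
G1 X130.72 Y61.79
G1 X52.74 Y44.81
G00 X213.14 Y113.09
M3 S304
G1 X125.98 Y43.44 F2905
G1 X208.25 Y129.41
G1 X200.18 Y126.29
G00 X153.28 Y51.38
M3 S304
G1 X65.79 Y92.98 F2905
G1 X35.97 Y5.63
G1 X165.33 Y12.96
G1 X147.67 Y119.12
G1 X58.54 Y115.57
G00 X110.20 Y43.53
M3 S304
G1 X114.67 Y36.27 F2905
G1 X132.07 Y35.06
G1 X157.17 Y37.56
G1 X184.75 Y41.44
G1 X209.60 Y44.39
G1 X226.47 Y44.05
G00 X170.59 Y32.84
M3 S304
G1 X174.21 Y46.62 F2905
G1 X176.73 Y56.90
G1 X178.14 Y63.69
G1 X178.44 Y66.99
G1 X177.63 Y66.80
G1 X175.72 Y63.11
G00 X129.13 Y97.66
M3 S304
G1 X166.05 Y97.66 F2905
G1 X166.05 Y36.72
G1 X129.13 Y36.72
G1 X129.13 Y97.66
M5
G00 X0.00 Y0.00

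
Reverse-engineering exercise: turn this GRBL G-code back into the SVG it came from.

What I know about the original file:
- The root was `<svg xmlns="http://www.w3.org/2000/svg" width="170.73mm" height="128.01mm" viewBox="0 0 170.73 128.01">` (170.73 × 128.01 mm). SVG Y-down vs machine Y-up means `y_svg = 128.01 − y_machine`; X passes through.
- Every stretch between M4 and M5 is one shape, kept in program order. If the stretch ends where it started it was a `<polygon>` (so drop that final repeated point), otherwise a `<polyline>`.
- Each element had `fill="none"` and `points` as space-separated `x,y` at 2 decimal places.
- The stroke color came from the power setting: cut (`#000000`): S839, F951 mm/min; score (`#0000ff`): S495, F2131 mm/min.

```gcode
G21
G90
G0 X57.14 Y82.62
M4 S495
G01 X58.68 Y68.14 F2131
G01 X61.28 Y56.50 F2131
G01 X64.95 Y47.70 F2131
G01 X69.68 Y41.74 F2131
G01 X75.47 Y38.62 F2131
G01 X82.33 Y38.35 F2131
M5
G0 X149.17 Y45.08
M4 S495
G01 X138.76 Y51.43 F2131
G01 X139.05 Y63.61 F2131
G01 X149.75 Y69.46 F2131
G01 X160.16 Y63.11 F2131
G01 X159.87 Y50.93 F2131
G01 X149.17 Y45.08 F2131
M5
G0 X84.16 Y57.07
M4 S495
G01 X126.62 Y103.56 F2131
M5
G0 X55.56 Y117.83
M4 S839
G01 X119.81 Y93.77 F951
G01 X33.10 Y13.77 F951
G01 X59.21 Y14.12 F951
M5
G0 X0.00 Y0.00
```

<svg xmlns="http://www.w3.org/2000/svg" width="170.73mm" height="128.01mm" viewBox="0 0 170.73 128.01">
  <polyline points="57.14,45.39 58.68,59.87 61.28,71.51 64.95,80.31 69.68,86.27 75.47,89.39 82.33,89.66" fill="none" stroke="#0000ff"/>
  <polygon points="149.17,82.93 138.76,76.58 139.05,64.40 149.75,58.55 160.16,64.90 159.87,77.08" fill="none" stroke="#0000ff"/>
  <polyline points="84.16,70.94 126.62,24.45" fill="none" stroke="#0000ff"/>
  <polyline points="55.56,10.18 119.81,34.24 33.10,114.24 59.21,113.89" fill="none" stroke="#000000"/>
</svg>

y_svg = 128.01 − y_m.

[1] S495→`#0000ff` (score); open run; points: 57.14,45.39 58.68,59.87 61.28,71.51 64.95,80.31 69.68,86.27 75.47,89.39 82.33,89.66

[2] S495→`#0000ff` (score); closed run; points: 149.17,82.93 138.76,76.58 139.05,64.40 149.75,58.55 160.16,64.90 159.87,77.08

[3] S495→`#0000ff` (score); open run; points: 84.16,70.94 126.62,24.45

[4] S839→`#000000` (cut); open run; points: 55.56,10.18 119.81,34.24 33.10,114.24 59.21,113.89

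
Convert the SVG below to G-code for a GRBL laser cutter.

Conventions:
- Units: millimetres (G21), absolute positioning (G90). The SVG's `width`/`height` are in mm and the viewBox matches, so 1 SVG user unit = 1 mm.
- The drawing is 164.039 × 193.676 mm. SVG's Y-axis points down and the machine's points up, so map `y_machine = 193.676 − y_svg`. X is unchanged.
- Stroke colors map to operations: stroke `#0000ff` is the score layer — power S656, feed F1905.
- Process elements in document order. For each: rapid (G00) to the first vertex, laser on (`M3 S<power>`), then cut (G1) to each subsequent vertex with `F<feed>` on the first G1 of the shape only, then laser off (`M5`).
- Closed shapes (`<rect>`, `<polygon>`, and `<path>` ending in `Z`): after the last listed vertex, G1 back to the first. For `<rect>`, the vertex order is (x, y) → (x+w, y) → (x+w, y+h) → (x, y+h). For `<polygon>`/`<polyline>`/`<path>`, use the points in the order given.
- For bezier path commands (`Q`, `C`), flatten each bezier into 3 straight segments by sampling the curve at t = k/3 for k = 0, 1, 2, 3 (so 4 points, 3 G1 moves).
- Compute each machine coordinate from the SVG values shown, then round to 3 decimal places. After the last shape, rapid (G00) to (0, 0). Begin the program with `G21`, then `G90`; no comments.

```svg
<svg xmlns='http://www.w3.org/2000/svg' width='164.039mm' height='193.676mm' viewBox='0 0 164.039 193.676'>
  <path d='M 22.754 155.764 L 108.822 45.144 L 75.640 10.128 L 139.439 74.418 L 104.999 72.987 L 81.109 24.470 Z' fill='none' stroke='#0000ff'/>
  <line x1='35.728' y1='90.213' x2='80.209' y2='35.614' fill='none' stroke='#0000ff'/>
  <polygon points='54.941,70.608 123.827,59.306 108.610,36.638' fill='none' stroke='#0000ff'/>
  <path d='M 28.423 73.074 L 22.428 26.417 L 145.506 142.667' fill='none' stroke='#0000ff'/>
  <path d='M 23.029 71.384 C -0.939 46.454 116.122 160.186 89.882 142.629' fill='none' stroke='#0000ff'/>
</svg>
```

G21
G90
G00 X22.754 Y37.912
M3 S656
G1 X108.822 Y148.532 F1905
G1 X75.640 Y183.548
G1 X139.439 Y119.258
G1 X104.999 Y120.689
G1 X81.109 Y169.206
G1 X22.754 Y37.912
M5
G00 X35.728 Y103.463
M3 S656
G1 X80.209 Y158.062 F1905
M5
G00 X54.941 Y123.068
M3 S656
G1 X123.827 Y134.370 F1905
G1 X108.610 Y157.038
G1 X54.941 Y123.068
M5
G00 X28.423 Y120.602
M3 S656
G1 X22.428 Y167.259 F1905
G1 X145.506 Y51.009
M5
G00 X23.029 Y122.292
M3 S656
G1 X35.540 Y111.000 F1905
G1 X78.886 Y67.255
G1 X89.882 Y51.047
M5
G00 X0.000 Y0.000

viewBox `0 0 164.039 193.676` with mm width/height → 1 unit = 1 mm. Flip: y_m = 193.676 − y_svg.

**Shape 1** — `<path>` closed polygon, stroke `#0000ff` → score (S656, F1905). Machine vertices: (22.754,37.912) → (108.822,148.532) → (75.640,183.548) → (139.439,119.258) → (104.999,120.689) → (81.109,169.206) → (22.754,37.912). Closed: final G1 returns to the first vertex.

**Shape 2** — `<line>` line segment, stroke `#0000ff` → score (S656, F1905). Machine vertices: (35.728,103.463) → (80.209,158.062). Open path.

**Shape 3** — `<polygon>` closed polygon, stroke `#0000ff` → score (S656, F1905). Machine vertices: (54.941,123.068) → (123.827,134.370) → (108.610,157.038) → (54.941,123.068). Closed: final G1 returns to the first vertex.

**Shape 4** — `<path>` open polyline, stroke `#0000ff` → score (S656, F1905). Machine vertices: (28.423,120.602) → (22.428,167.259) → (145.506,51.009). Open path.

**Shape 5** — `<path>` cubic bezier, stroke `#0000ff` → score (S656, F1905). Control points (SVG): P0=(23.029,71.384), P1=(-0.939,46.454), P2=(116.122,160.186), P3=(89.882,142.629); sampled at t=k/3. Machine vertices: (23.029,122.292) → (35.540,111.000) → (78.886,67.255) → (89.882,51.047). Open path.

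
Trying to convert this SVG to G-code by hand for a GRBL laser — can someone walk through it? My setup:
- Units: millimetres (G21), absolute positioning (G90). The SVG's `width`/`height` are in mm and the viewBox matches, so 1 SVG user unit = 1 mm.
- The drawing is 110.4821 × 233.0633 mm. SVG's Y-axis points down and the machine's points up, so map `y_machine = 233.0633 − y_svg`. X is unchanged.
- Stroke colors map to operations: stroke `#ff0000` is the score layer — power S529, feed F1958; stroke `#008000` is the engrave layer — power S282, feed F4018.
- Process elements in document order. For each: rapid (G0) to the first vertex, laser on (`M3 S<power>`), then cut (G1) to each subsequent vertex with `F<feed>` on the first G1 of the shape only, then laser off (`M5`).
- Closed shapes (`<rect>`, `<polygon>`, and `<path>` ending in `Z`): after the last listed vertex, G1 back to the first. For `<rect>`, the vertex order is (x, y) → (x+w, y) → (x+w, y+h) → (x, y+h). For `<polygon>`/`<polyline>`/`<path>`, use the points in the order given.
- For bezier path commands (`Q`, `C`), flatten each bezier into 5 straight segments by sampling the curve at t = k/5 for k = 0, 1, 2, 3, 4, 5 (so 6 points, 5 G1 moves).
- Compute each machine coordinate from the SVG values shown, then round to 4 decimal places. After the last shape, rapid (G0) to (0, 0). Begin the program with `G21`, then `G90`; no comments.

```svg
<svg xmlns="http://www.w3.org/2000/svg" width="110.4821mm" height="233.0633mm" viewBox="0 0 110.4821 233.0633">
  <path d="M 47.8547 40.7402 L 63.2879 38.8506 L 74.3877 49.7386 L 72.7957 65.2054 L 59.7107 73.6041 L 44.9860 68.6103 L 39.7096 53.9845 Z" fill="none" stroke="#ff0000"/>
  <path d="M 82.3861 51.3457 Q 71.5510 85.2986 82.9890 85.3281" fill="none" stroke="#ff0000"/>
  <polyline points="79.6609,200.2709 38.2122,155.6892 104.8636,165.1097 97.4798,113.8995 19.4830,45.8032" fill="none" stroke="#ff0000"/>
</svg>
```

1 u = 1 mm; y_m = 233.0633 − y.

[1] `<path>` regular polygon, #ff0000→score S529 F1958: (47.8547,192.3231) → (63.2879,194.2127) → (74.3877,183.3247) → (72.7957,167.8579) → (59.7107,159.4592) → (44.9860,164.4530) → (39.7096,179.0788) → (47.8547,192.3231) (closed)

[2] `<path>` quadratic bezier, #ff0000→score S529 F1958: (82.3861,181.7176) → (78.9430,169.4934) → (77.2817,159.9830) → (77.4023,153.1865) → (79.3047,149.1039) → (82.9890,147.7352)

[3] `<polyline>` open polyline, #ff0000→score S529 F1958: (79.6609,32.7924) → (38.2122,77.3741) → (104.8636,67.9536) → (97.4798,119.1638) → (19.4830,187.2601)

G21
G90
G0 X47.8547 Y192.3231
M3 S529
G1 X63.2879 Y194.2127 F1958
G1 X74.3877 Y183.3247
G1 X72.7957 Y167.8579
G1 X59.7107 Y159.4592
G1 X44.9860 Y164.4530
G1 X39.7096 Y179.0788
G1 X47.8547 Y192.3231
M5
G0 X82.3861 Y181.7176
M3 S529
G1 X78.9430 Y169.4934 F1958
G1 X77.2817 Y159.9830
G1 X77.4023 Y153.1865
G1 X79.3047 Y149.1039
G1 X82.9890 Y147.7352
M5
G0 X79.6609 Y32.7924
M3 S529
G1 X38.2122 Y77.3741 F1958
G1 X104.8636 Y67.9536
G1 X97.4798 Y119.1638
G1 X19.4830 Y187.2601
M5
G0 X0.0000 Y0.0000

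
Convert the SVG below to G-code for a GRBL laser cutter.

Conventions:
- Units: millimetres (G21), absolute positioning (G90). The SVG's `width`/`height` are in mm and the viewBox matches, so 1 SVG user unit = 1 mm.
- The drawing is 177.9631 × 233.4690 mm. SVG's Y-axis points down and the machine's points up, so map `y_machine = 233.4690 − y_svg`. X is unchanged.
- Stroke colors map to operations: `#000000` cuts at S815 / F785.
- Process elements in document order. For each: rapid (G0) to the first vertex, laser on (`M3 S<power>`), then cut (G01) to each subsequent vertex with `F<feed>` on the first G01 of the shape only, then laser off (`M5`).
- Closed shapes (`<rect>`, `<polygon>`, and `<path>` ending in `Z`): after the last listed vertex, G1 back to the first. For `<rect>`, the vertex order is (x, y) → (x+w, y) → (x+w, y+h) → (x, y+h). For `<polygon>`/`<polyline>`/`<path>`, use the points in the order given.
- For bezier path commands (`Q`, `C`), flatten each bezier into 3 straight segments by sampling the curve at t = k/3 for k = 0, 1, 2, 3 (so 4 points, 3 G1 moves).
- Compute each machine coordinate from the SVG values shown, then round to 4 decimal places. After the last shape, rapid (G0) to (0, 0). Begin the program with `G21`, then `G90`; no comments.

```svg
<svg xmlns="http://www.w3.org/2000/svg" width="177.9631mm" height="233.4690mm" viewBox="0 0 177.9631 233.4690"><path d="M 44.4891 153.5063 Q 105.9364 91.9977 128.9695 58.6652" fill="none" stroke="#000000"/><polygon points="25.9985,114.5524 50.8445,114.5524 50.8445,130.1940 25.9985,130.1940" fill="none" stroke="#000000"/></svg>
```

viewBox `0 0 177.9631 233.4690` with mm width/height → 1 unit = 1 mm. Flip: y_m = 233.4690 − y_svg.

**Shape 1** — `<path>` quadratic bezier, stroke `#000000` → cut (S815, F785). Control points (SVG): P0=(44.4891,153.5063), P1=(105.9364,91.9977), P2=(128.9695,58.6652); sampled at t=k/3. Machine vertices: (44.4891,79.9627) → (81.1857,117.8378) → (109.3459,149.4515) → (128.9695,174.8038). Open path.

**Shape 2** — `<polygon>` rectangle, stroke `#000000` → cut (S815, F785). Machine vertices: (25.9985,118.9166) → (50.8445,118.9166) → (50.8445,103.2750) → (25.9985,103.2750) → (25.9985,118.9166). Closed: final G1 returns to the first vertex.

G21
G90
G0 X44.4891 Y79.9627
M3 S815
G01 X81.1857 Y117.8378 F785
G01 X109.3459 Y149.4515
G01 X128.9695 Y174.8038
M5
G0 X25.9985 Y118.9166
M3 S815
G01 X50.8445 Y118.9166 F785
G01 X50.8445 Y103.2750
G01 X25.9985 Y103.2750
G01 X25.9985 Y118.9166
M5
G0 X0.0000 Y0.0000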